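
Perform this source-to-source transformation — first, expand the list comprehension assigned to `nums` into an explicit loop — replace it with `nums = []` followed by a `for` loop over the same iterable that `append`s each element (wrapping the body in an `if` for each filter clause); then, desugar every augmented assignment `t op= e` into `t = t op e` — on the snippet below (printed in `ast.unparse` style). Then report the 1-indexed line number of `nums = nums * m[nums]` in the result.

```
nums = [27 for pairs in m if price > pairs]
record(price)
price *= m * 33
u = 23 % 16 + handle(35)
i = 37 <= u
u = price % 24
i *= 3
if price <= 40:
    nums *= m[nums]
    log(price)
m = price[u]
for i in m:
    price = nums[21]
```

12

Transformed code:
nums = []
for pairs in m:
    if price > pairs:
        nums.append(27)
record(price)
price = price * (m * 33)
u = 23 % 16 + handle(35)
i = 37 <= u
u = price % 24
i = i * 3
if price <= 40:
    nums = nums * m[nums]
    log(price)
m = price[u]
for i in m:
    price = nums[21]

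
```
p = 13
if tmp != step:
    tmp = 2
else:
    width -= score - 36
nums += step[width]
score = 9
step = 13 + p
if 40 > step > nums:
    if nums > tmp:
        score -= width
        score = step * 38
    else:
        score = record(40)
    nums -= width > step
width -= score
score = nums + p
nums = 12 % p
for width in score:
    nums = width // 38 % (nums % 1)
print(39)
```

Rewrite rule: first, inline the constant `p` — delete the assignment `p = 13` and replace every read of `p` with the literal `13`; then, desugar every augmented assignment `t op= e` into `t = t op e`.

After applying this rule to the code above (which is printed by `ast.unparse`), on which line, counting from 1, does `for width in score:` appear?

Transformed code:
if tmp != step:
    tmp = 2
else:
    width = width - (score - 36)
nums = nums + step[width]
score = 9
step = 13 + 13
if 40 > step > nums:
    if nums > tmp:
        score = score - width
        score = step * 38
    else:
        score = record(40)
    nums = nums - (width > step)
width = width - score
score = nums + 13
nums = 12 % 13
for width in score:
    nums = width // 38 % (nums % 1)
print(39)

18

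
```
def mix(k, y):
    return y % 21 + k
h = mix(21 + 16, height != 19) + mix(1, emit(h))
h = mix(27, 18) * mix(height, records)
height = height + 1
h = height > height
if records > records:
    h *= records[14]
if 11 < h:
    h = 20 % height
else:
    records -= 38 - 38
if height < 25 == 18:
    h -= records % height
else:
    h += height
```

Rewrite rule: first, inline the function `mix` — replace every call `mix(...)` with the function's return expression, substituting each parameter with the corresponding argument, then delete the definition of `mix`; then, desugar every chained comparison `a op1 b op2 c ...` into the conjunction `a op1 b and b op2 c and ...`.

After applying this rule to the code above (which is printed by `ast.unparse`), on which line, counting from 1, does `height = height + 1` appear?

Transformed code:
h = (height != 19) % 21 + (21 + 16) + (emit(h) % 21 + 1)
h = (18 % 21 + 27) * (records % 21 + height)
height = height + 1
h = height > height
if records > records:
    h *= records[14]
if 11 < h:
    h = 20 % height
else:
    records -= 38 - 38
if height < 25 and 25 == 18:
    h -= records % height
else:
    h += height

3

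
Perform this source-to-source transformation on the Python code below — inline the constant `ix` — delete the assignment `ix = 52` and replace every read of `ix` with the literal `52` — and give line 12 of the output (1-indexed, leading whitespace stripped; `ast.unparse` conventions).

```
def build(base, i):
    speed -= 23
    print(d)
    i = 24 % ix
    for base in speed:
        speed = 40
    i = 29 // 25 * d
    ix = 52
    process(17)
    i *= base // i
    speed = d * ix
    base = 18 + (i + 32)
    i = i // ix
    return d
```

Transformed code:
def build(base, i):
    speed -= 23
    print(d)
    i = 24 % 52
    for base in speed:
        speed = 40
    i = 29 // 25 * d
    process(17)
    i *= base // i
    speed = d * 52
    base = 18 + (i + 32)
    i = i // 52
    return d

i = i // 52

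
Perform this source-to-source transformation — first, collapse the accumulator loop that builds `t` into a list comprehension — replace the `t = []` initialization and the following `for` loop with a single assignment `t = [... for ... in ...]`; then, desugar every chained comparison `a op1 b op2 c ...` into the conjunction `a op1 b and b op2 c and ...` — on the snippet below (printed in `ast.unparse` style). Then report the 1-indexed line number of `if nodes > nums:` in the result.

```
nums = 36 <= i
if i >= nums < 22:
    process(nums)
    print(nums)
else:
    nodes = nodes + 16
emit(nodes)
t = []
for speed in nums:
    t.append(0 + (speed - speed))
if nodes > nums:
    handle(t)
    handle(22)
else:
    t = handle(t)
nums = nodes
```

Transformed code:
nums = 36 <= i
if i >= nums and nums < 22:
    process(nums)
    print(nums)
else:
    nodes = nodes + 16
emit(nodes)
t = [0 + (speed - speed) for speed in nums]
if nodes > nums:
    handle(t)
    handle(22)
else:
    t = handle(t)
nums = nodes

9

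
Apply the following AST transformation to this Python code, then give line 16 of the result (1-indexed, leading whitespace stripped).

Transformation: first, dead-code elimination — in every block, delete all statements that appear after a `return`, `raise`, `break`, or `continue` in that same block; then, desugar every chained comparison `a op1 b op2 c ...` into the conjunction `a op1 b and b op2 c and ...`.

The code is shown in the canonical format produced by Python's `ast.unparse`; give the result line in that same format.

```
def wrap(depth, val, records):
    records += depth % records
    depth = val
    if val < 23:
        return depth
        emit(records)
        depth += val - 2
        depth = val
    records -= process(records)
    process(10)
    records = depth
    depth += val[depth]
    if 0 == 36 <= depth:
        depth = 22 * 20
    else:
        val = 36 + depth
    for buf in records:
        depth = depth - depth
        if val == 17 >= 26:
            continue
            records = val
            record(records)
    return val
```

Transformed code:
def wrap(depth, val, records):
    records += depth % records
    depth = val
    if val < 23:
        return depth
    records -= process(records)
    process(10)
    records = depth
    depth += val[depth]
    if 0 == 36 and 36 <= depth:
        depth = 22 * 20
    else:
        val = 36 + depth
    for buf in records:
        depth = depth - depth
        if val == 17 and 17 >= 26:
            continue
    return val

if val == 17 and 17 >= 26:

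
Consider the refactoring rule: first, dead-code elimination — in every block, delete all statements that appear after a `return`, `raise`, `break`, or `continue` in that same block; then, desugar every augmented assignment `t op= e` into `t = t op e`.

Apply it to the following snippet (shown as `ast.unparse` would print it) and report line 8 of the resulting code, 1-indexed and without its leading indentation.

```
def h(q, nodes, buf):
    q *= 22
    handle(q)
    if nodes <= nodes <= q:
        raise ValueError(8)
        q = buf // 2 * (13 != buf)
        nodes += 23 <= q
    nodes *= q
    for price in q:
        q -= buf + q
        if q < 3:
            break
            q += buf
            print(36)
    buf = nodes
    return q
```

Transformed code:
def h(q, nodes, buf):
    q = q * 22
    handle(q)
    if nodes <= nodes <= q:
        raise ValueError(8)
    nodes = nodes * q
    for price in q:
        q = q - (buf + q)
        if q < 3:
            break
    buf = nodes
    return q

q = q - (buf + q)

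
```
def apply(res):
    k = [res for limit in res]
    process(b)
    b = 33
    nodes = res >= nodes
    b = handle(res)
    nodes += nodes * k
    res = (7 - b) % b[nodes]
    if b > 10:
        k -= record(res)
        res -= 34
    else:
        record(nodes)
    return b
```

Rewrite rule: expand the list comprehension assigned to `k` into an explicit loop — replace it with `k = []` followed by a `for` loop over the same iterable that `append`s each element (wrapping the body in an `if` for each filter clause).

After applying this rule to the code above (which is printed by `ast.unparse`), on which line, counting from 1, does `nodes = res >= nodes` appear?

7

Transformed code:
def apply(res):
    k = []
    for limit in res:
        k.append(res)
    process(b)
    b = 33
    nodes = res >= nodes
    b = handle(res)
    nodes += nodes * k
    res = (7 - b) % b[nodes]
    if b > 10:
        k -= record(res)
        res -= 34
    else:
        record(nodes)
    return b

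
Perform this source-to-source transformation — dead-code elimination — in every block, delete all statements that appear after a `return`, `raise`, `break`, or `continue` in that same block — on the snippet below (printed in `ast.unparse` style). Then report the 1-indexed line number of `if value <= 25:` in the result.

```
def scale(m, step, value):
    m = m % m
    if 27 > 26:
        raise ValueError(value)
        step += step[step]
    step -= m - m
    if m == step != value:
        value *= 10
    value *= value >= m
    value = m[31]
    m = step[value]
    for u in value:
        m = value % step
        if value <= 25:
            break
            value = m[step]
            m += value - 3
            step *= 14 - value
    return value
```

Transformed code:
def scale(m, step, value):
    m = m % m
    if 27 > 26:
        raise ValueError(value)
    step -= m - m
    if m == step != value:
        value *= 10
    value *= value >= m
    value = m[31]
    m = step[value]
    for u in value:
        m = value % step
        if value <= 25:
            break
    return value

13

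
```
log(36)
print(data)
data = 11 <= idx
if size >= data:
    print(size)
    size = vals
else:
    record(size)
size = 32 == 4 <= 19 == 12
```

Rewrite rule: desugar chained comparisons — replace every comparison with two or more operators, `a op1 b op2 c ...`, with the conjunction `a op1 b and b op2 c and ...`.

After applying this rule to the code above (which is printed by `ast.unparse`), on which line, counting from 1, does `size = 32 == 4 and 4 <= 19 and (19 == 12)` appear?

9

Transformed code:
log(36)
print(data)
data = 11 <= idx
if size >= data:
    print(size)
    size = vals
else:
    record(size)
size = 32 == 4 and 4 <= 19 and (19 == 12)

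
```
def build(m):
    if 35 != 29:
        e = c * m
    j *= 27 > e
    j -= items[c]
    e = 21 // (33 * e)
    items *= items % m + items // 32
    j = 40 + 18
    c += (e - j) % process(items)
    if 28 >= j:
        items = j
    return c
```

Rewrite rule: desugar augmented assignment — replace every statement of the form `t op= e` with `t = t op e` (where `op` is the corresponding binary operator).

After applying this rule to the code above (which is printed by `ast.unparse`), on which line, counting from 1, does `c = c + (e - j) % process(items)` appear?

Transformed code:
def build(m):
    if 35 != 29:
        e = c * m
    j = j * (27 > e)
    j = j - items[c]
    e = 21 // (33 * e)
    items = items * (items % m + items // 32)
    j = 40 + 18
    c = c + (e - j) % process(items)
    if 28 >= j:
        items = j
    return c

9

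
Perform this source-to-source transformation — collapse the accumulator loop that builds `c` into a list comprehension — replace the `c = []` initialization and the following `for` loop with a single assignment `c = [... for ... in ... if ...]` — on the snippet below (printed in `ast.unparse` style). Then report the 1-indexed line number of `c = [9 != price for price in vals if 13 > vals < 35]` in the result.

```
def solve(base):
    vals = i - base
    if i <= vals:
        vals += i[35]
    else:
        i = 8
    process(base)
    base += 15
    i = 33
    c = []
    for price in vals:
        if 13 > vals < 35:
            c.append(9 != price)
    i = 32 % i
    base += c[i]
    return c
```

Transformed code:
def solve(base):
    vals = i - base
    if i <= vals:
        vals += i[35]
    else:
        i = 8
    process(base)
    base += 15
    i = 33
    c = [9 != price for price in vals if 13 > vals < 35]
    i = 32 % i
    base += c[i]
    return c

10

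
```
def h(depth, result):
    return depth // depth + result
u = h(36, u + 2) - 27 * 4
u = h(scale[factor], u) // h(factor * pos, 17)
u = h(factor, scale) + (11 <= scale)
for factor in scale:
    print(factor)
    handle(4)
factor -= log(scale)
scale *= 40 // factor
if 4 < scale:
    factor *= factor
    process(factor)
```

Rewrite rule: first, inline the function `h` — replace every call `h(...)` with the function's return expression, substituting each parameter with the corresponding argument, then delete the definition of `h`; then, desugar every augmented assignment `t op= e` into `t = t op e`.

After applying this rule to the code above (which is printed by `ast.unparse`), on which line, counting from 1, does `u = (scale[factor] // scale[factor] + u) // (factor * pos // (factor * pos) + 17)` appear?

Transformed code:
u = 36 // 36 + (u + 2) - 27 * 4
u = (scale[factor] // scale[factor] + u) // (factor * pos // (factor * pos) + 17)
u = factor // factor + scale + (11 <= scale)
for factor in scale:
    print(factor)
    handle(4)
factor = factor - log(scale)
scale = scale * (40 // factor)
if 4 < scale:
    factor = factor * factor
    process(factor)

2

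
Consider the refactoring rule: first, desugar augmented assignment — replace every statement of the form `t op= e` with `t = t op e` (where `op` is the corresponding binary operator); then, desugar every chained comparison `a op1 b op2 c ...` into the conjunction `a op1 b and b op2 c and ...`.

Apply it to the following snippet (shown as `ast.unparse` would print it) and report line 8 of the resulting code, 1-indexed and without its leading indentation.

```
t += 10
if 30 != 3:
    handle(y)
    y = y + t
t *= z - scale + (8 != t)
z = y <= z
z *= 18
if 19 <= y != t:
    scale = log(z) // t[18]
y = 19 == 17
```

if 19 <= y and y != t:

Transformed code:
t = t + 10
if 30 != 3:
    handle(y)
    y = y + t
t = t * (z - scale + (8 != t))
z = y <= z
z = z * 18
if 19 <= y and y != t:
    scale = log(z) // t[18]
y = 19 == 17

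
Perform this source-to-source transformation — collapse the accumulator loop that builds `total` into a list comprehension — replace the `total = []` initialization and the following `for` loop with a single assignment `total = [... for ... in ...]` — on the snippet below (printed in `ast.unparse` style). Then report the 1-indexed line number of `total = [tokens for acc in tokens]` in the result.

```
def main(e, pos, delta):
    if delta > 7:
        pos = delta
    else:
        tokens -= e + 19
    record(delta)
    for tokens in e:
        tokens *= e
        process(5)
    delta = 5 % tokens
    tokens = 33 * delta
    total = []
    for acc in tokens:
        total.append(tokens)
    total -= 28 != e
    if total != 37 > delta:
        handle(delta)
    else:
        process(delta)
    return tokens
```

12

Transformed code:
def main(e, pos, delta):
    if delta > 7:
        pos = delta
    else:
        tokens -= e + 19
    record(delta)
    for tokens in e:
        tokens *= e
        process(5)
    delta = 5 % tokens
    tokens = 33 * delta
    total = [tokens for acc in tokens]
    total -= 28 != e
    if total != 37 > delta:
        handle(delta)
    else:
        process(delta)
    return tokens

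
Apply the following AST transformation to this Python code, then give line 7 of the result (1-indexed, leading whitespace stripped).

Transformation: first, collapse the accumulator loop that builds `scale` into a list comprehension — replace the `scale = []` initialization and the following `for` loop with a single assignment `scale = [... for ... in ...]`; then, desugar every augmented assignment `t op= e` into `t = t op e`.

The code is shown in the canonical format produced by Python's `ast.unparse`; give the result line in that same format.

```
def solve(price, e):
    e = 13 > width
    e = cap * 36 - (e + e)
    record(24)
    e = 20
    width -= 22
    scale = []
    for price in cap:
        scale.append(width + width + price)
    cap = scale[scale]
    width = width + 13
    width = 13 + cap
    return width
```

scale = [width + width + price for price in cap]

Transformed code:
def solve(price, e):
    e = 13 > width
    e = cap * 36 - (e + e)
    record(24)
    e = 20
    width = width - 22
    scale = [width + width + price for price in cap]
    cap = scale[scale]
    width = width + 13
    width = 13 + cap
    return width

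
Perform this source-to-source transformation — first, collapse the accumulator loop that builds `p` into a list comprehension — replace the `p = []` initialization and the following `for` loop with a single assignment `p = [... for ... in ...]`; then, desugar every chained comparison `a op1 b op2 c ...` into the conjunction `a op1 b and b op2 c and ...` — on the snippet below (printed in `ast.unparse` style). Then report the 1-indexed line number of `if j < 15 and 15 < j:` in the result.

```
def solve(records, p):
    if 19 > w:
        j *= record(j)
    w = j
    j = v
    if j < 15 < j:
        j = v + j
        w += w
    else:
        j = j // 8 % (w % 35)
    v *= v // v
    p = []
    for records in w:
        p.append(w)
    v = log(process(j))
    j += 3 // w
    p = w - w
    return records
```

Transformed code:
def solve(records, p):
    if 19 > w:
        j *= record(j)
    w = j
    j = v
    if j < 15 and 15 < j:
        j = v + j
        w += w
    else:
        j = j // 8 % (w % 35)
    v *= v // v
    p = [w for records in w]
    v = log(process(j))
    j += 3 // w
    p = w - w
    return records

6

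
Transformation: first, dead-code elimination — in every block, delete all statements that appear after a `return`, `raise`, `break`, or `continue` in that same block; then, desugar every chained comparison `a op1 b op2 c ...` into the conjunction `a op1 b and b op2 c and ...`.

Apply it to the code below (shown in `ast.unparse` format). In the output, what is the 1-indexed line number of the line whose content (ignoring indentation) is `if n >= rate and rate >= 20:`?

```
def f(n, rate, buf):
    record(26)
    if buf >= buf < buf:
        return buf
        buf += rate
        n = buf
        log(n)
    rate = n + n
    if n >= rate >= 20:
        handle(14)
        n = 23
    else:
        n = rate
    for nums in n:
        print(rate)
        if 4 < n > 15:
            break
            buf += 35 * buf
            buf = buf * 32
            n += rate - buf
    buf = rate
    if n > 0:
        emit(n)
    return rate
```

Transformed code:
def f(n, rate, buf):
    record(26)
    if buf >= buf and buf < buf:
        return buf
    rate = n + n
    if n >= rate and rate >= 20:
        handle(14)
        n = 23
    else:
        n = rate
    for nums in n:
        print(rate)
        if 4 < n and n > 15:
            break
    buf = rate
    if n > 0:
        emit(n)
    return rate

6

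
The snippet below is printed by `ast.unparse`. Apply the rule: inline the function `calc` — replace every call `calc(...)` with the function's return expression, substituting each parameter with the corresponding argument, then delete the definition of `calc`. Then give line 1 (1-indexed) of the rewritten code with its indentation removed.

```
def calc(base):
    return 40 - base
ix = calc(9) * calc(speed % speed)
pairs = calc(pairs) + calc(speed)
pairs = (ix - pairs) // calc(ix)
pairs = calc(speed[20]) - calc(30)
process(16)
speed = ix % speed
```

ix = (40 - 9) * (40 - speed % speed)

Transformed code:
ix = (40 - 9) * (40 - speed % speed)
pairs = 40 - pairs + (40 - speed)
pairs = (ix - pairs) // (40 - ix)
pairs = 40 - speed[20] - (40 - 30)
process(16)
speed = ix % speed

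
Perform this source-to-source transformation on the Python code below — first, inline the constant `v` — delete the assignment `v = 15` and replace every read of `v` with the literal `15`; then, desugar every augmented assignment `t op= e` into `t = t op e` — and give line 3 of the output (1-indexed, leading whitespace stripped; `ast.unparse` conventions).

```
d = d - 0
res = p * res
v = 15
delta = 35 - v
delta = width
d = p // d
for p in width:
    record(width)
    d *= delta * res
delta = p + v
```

Transformed code:
d = d - 0
res = p * res
delta = 35 - 15
delta = width
d = p // d
for p in width:
    record(width)
    d = d * (delta * res)
delta = p + 15

delta = 35 - 15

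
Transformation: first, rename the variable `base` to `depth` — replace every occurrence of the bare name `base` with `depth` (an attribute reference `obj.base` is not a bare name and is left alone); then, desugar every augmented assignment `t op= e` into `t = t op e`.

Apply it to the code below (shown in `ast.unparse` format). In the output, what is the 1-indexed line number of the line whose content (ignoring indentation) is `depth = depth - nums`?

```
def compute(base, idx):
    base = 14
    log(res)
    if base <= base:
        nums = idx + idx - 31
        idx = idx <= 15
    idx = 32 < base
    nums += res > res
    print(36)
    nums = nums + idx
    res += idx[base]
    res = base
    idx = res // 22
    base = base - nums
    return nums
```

14

Transformed code:
def compute(depth, idx):
    depth = 14
    log(res)
    if depth <= depth:
        nums = idx + idx - 31
        idx = idx <= 15
    idx = 32 < depth
    nums = nums + (res > res)
    print(36)
    nums = nums + idx
    res = res + idx[depth]
    res = depth
    idx = res // 22
    depth = depth - nums
    return nums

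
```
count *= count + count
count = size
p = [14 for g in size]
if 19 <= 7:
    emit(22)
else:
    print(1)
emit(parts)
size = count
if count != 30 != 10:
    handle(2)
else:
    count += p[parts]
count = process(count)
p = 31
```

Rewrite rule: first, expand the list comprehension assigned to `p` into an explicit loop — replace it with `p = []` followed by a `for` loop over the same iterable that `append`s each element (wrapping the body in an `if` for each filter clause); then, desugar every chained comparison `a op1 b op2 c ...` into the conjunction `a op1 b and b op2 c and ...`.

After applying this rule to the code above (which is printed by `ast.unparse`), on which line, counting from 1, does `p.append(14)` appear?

5

Transformed code:
count *= count + count
count = size
p = []
for g in size:
    p.append(14)
if 19 <= 7:
    emit(22)
else:
    print(1)
emit(parts)
size = count
if count != 30 and 30 != 10:
    handle(2)
else:
    count += p[parts]
count = process(count)
p = 31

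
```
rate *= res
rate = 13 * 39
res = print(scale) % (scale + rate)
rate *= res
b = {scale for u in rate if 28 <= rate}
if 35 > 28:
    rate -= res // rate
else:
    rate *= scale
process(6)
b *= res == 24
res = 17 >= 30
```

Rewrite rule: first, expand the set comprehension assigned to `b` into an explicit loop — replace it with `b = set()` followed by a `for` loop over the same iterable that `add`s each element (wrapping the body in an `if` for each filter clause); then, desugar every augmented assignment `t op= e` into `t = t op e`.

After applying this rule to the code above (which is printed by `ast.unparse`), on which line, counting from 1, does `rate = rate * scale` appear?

12

Transformed code:
rate = rate * res
rate = 13 * 39
res = print(scale) % (scale + rate)
rate = rate * res
b = set()
for u in rate:
    if 28 <= rate:
        b.add(scale)
if 35 > 28:
    rate = rate - res // rate
else:
    rate = rate * scale
process(6)
b = b * (res == 24)
res = 17 >= 30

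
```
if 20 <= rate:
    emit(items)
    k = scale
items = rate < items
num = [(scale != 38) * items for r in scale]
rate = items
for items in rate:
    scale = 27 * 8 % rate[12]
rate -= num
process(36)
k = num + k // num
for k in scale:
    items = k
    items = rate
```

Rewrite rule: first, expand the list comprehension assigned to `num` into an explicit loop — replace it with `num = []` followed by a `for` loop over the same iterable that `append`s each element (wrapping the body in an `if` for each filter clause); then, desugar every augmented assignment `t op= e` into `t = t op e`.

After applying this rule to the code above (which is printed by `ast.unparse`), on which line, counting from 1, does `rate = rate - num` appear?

Transformed code:
if 20 <= rate:
    emit(items)
    k = scale
items = rate < items
num = []
for r in scale:
    num.append((scale != 38) * items)
rate = items
for items in rate:
    scale = 27 * 8 % rate[12]
rate = rate - num
process(36)
k = num + k // num
for k in scale:
    items = k
    items = rate

11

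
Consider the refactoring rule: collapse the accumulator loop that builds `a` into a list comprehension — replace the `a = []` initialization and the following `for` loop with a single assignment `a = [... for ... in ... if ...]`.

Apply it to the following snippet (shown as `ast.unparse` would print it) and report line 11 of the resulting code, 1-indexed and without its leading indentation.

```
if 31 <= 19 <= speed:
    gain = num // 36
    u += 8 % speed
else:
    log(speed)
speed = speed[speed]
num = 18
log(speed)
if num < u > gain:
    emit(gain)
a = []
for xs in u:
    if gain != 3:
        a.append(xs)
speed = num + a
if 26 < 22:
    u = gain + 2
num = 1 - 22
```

a = [xs for xs in u if gain != 3]

Transformed code:
if 31 <= 19 <= speed:
    gain = num // 36
    u += 8 % speed
else:
    log(speed)
speed = speed[speed]
num = 18
log(speed)
if num < u > gain:
    emit(gain)
a = [xs for xs in u if gain != 3]
speed = num + a
if 26 < 22:
    u = gain + 2
num = 1 - 22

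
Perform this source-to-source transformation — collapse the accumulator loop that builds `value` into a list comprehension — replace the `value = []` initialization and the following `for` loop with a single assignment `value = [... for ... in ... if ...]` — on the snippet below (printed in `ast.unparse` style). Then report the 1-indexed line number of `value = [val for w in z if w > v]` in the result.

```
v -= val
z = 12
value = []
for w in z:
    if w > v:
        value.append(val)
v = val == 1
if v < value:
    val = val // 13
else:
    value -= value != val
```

Transformed code:
v -= val
z = 12
value = [val for w in z if w > v]
v = val == 1
if v < value:
    val = val // 13
else:
    value -= value != val

3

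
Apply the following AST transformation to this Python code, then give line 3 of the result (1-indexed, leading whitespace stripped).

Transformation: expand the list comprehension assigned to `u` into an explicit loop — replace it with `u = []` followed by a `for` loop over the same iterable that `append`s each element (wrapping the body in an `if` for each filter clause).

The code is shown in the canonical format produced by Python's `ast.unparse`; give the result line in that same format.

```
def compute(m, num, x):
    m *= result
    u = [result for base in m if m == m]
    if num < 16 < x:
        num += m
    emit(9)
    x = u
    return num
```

u = []

Transformed code:
def compute(m, num, x):
    m *= result
    u = []
    for base in m:
        if m == m:
            u.append(result)
    if num < 16 < x:
        num += m
    emit(9)
    x = u
    return num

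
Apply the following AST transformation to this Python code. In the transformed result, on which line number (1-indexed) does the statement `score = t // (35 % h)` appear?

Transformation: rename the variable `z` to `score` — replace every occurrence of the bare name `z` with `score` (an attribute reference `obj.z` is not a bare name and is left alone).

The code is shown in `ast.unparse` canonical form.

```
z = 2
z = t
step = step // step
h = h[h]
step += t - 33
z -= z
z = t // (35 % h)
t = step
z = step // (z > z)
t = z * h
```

7

Transformed code:
score = 2
score = t
step = step // step
h = h[h]
step += t - 33
score -= score
score = t // (35 % h)
t = step
score = step // (score > score)
t = score * h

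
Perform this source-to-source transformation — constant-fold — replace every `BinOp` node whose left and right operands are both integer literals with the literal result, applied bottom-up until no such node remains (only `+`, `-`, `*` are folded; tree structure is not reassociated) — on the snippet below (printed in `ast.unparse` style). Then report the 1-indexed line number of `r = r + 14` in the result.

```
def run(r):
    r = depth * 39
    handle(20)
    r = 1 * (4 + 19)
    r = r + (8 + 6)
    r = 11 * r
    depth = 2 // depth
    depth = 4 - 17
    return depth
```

Transformed code:
def run(r):
    r = depth * 39
    handle(20)
    r = 23
    r = r + 14
    r = 11 * r
    depth = 2 // depth
    depth = -13
    return depth

5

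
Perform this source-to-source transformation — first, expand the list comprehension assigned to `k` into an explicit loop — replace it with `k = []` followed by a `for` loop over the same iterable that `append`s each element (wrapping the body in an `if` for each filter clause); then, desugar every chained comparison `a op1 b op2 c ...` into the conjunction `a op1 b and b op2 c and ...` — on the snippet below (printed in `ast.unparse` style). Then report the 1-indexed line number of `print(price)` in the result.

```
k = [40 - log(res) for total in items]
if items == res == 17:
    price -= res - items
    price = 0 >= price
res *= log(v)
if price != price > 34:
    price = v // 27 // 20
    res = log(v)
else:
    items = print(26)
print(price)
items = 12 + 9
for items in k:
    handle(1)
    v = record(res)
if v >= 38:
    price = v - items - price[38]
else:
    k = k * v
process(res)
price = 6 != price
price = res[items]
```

13

Transformed code:
k = []
for total in items:
    k.append(40 - log(res))
if items == res and res == 17:
    price -= res - items
    price = 0 >= price
res *= log(v)
if price != price and price > 34:
    price = v // 27 // 20
    res = log(v)
else:
    items = print(26)
print(price)
items = 12 + 9
for items in k:
    handle(1)
    v = record(res)
if v >= 38:
    price = v - items - price[38]
else:
    k = k * v
process(res)
price = 6 != price
price = res[items]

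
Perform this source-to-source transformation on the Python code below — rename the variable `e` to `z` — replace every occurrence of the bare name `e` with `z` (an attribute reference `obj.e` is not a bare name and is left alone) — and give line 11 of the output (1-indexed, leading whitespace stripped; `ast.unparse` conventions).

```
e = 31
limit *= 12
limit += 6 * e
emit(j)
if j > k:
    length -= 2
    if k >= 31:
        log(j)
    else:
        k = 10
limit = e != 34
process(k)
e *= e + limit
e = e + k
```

limit = z != 34

Transformed code:
z = 31
limit *= 12
limit += 6 * z
emit(j)
if j > k:
    length -= 2
    if k >= 31:
        log(j)
    else:
        k = 10
limit = z != 34
process(k)
z *= z + limit
z = z + k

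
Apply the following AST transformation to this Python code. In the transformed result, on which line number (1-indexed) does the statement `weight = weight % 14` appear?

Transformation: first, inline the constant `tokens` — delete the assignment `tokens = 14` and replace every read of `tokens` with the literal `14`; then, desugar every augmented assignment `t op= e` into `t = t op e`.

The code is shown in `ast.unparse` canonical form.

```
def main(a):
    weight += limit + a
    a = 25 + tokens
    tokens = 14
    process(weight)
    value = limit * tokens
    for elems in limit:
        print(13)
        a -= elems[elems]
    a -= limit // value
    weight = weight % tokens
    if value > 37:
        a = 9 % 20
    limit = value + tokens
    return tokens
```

10

Transformed code:
def main(a):
    weight = weight + (limit + a)
    a = 25 + 14
    process(weight)
    value = limit * 14
    for elems in limit:
        print(13)
        a = a - elems[elems]
    a = a - limit // value
    weight = weight % 14
    if value > 37:
        a = 9 % 20
    limit = value + 14
    return 14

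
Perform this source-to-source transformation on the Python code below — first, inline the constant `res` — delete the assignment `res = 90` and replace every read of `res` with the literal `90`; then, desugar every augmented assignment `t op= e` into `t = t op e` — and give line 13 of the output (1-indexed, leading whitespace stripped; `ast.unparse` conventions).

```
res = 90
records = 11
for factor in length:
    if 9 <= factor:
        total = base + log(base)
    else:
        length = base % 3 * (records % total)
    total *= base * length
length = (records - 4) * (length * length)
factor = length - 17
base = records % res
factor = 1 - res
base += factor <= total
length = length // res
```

Transformed code:
records = 11
for factor in length:
    if 9 <= factor:
        total = base + log(base)
    else:
        length = base % 3 * (records % total)
    total = total * (base * length)
length = (records - 4) * (length * length)
factor = length - 17
base = records % 90
factor = 1 - 90
base = base + (factor <= total)
length = length // 90

length = length // 90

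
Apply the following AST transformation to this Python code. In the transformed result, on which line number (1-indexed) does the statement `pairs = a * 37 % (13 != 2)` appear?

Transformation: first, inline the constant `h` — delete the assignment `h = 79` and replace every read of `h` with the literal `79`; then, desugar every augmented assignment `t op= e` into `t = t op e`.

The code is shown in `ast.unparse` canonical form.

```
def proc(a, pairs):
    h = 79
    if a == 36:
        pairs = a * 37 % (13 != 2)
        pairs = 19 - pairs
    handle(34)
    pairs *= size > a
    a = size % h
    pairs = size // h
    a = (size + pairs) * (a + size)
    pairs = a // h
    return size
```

3

Transformed code:
def proc(a, pairs):
    if a == 36:
        pairs = a * 37 % (13 != 2)
        pairs = 19 - pairs
    handle(34)
    pairs = pairs * (size > a)
    a = size % 79
    pairs = size // 79
    a = (size + pairs) * (a + size)
    pairs = a // 79
    return size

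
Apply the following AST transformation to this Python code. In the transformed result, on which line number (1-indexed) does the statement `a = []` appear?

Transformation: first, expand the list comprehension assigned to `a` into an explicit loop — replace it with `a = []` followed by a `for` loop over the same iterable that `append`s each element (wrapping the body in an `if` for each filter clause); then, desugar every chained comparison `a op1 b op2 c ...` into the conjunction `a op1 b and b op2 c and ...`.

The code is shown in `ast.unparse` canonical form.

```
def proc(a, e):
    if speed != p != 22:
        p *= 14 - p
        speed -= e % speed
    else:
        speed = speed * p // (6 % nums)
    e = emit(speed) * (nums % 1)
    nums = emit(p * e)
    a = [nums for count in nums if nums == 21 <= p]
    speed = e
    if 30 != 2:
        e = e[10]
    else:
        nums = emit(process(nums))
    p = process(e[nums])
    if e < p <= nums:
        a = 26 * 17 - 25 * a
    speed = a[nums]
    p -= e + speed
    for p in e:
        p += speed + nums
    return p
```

9

Transformed code:
def proc(a, e):
    if speed != p and p != 22:
        p *= 14 - p
        speed -= e % speed
    else:
        speed = speed * p // (6 % nums)
    e = emit(speed) * (nums % 1)
    nums = emit(p * e)
    a = []
    for count in nums:
        if nums == 21 and 21 <= p:
            a.append(nums)
    speed = e
    if 30 != 2:
        e = e[10]
    else:
        nums = emit(process(nums))
    p = process(e[nums])
    if e < p and p <= nums:
        a = 26 * 17 - 25 * a
    speed = a[nums]
    p -= e + speed
    for p in e:
        p += speed + nums
    return p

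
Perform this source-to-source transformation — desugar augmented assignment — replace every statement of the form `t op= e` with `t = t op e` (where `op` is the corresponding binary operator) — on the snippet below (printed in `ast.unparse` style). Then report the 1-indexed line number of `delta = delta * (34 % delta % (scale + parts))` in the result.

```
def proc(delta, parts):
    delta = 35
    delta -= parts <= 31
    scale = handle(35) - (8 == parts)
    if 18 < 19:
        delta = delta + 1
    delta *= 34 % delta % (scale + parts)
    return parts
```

7

Transformed code:
def proc(delta, parts):
    delta = 35
    delta = delta - (parts <= 31)
    scale = handle(35) - (8 == parts)
    if 18 < 19:
        delta = delta + 1
    delta = delta * (34 % delta % (scale + parts))
    return parts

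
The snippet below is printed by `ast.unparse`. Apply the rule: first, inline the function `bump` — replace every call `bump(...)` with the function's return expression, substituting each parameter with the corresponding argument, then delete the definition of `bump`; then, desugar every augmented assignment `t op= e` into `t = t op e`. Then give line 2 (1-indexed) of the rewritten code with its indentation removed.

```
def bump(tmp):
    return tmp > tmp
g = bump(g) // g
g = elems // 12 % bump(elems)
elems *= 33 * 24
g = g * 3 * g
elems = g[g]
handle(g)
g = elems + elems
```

Transformed code:
g = (g > g) // g
g = elems // 12 % (elems > elems)
elems = elems * (33 * 24)
g = g * 3 * g
elems = g[g]
handle(g)
g = elems + elems

g = elems // 12 % (elems > elems)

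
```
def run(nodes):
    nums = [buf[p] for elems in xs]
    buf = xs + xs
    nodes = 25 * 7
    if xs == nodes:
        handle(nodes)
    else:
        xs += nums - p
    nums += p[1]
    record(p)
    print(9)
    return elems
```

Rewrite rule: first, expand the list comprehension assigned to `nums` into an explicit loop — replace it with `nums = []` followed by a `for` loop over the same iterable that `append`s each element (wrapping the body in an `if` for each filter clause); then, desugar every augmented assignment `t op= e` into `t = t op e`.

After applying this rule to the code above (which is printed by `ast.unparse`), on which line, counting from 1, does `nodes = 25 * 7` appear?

Transformed code:
def run(nodes):
    nums = []
    for elems in xs:
        nums.append(buf[p])
    buf = xs + xs
    nodes = 25 * 7
    if xs == nodes:
        handle(nodes)
    else:
        xs = xs + (nums - p)
    nums = nums + p[1]
    record(p)
    print(9)
    return elems

6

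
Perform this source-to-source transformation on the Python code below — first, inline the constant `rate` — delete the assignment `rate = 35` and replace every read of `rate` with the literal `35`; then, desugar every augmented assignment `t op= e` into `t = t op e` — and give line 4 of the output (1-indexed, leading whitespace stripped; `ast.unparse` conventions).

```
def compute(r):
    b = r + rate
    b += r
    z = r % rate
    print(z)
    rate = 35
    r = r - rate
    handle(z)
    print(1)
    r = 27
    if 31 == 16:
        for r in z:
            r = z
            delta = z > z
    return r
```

z = r % 35

Transformed code:
def compute(r):
    b = r + 35
    b = b + r
    z = r % 35
    print(z)
    r = r - 35
    handle(z)
    print(1)
    r = 27
    if 31 == 16:
        for r in z:
            r = z
            delta = z > z
    return r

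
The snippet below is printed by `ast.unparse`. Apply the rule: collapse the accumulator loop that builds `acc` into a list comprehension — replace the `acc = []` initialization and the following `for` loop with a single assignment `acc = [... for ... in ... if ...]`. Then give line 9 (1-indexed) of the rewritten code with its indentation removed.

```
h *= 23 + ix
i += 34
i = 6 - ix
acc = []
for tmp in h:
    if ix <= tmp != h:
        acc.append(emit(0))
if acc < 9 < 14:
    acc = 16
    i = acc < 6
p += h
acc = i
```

acc = i

Transformed code:
h *= 23 + ix
i += 34
i = 6 - ix
acc = [emit(0) for tmp in h if ix <= tmp != h]
if acc < 9 < 14:
    acc = 16
    i = acc < 6
p += h
acc = i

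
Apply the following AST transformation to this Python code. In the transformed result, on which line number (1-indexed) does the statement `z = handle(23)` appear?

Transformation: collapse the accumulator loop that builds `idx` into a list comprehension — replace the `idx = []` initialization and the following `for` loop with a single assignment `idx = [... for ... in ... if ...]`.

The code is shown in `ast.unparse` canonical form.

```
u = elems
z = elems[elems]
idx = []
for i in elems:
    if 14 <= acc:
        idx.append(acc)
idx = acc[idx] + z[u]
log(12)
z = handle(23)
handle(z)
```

6

Transformed code:
u = elems
z = elems[elems]
idx = [acc for i in elems if 14 <= acc]
idx = acc[idx] + z[u]
log(12)
z = handle(23)
handle(z)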